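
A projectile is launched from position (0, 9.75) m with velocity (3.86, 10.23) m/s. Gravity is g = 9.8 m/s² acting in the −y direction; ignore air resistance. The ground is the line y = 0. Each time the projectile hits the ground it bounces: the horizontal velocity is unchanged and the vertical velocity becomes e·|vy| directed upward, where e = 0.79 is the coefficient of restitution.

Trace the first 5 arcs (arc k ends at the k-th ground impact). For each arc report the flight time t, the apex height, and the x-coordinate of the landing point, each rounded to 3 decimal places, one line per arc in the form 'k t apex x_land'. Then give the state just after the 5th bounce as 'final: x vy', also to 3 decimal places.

1 2.799 15.089 10.803
2 2.773 9.417 21.506
3 2.190 5.877 29.960
4 1.730 3.668 36.640
5 1.367 2.289 41.917
final: 41.917 5.292

Arc 1: start y=9.750, vy=10.230 → t=2.799, apex=15.089, x_land=10.803, impact vy=-17.197
  bounce: vy ← 0.79·17.197 = 13.586
Arc 2: start y=0.000, vy=13.586 → t=2.773, apex=9.417, x_land=21.506, impact vy=-13.586
  bounce: vy ← 0.79·13.586 = 10.733
Arc 3: start y=0.000, vy=10.733 → t=2.190, apex=5.877, x_land=29.960, impact vy=-10.733
  bounce: vy ← 0.79·10.733 = 8.479
Arc 4: start y=0.000, vy=8.479 → t=1.730, apex=3.668, x_land=36.640, impact vy=-8.479
  bounce: vy ← 0.79·8.479 = 6.698
Arc 5: start y=0.000, vy=6.698 → t=1.367, apex=2.289, x_land=41.917, impact vy=-6.698
  bounce: vy ← 0.79·6.698 = 5.292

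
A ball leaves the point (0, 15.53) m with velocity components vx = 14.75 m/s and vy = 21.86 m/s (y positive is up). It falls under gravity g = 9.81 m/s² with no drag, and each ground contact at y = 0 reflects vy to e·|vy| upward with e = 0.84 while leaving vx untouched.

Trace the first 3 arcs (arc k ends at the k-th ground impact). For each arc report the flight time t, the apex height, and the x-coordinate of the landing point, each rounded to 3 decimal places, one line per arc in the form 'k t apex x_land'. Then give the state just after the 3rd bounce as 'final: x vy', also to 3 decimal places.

1 5.080 39.886 74.929
2 4.791 28.143 145.592
3 4.024 19.858 204.949
final: 204.949 16.580

Arc 1: start y=15.530, vy=21.860 → t=5.080, apex=39.886, x_land=74.929, impact vy=-27.974
  bounce: vy ← 0.84·27.974 = 23.498
Arc 2: start y=0.000, vy=23.498 → t=4.791, apex=28.143, x_land=145.592, impact vy=-23.498
  bounce: vy ← 0.84·23.498 = 19.739
Arc 3: start y=0.000, vy=19.739 → t=4.024, apex=19.858, x_land=204.949, impact vy=-19.739
  bounce: vy ← 0.84·19.739 = 16.580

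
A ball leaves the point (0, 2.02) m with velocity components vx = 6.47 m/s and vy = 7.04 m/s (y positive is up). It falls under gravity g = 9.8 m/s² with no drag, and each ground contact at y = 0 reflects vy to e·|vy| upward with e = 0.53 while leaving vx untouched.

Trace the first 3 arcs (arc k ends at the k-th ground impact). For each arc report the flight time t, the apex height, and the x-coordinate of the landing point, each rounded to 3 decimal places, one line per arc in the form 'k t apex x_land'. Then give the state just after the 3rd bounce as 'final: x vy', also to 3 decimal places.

1 1.682 4.549 10.882
2 1.021 1.278 17.489
3 0.541 0.359 20.991
final: 20.991 1.406

Arc 1: start y=2.020, vy=7.040 → t=1.682, apex=4.549, x_land=10.882, impact vy=-9.442
  bounce: vy ← 0.53·9.442 = 5.004
Arc 2: start y=0.000, vy=5.004 → t=1.021, apex=1.278, x_land=17.489, impact vy=-5.004
  bounce: vy ← 0.53·5.004 = 2.652
Arc 3: start y=0.000, vy=2.652 → t=0.541, apex=0.359, x_land=20.991, impact vy=-2.652
  bounce: vy ← 0.53·2.652 = 1.406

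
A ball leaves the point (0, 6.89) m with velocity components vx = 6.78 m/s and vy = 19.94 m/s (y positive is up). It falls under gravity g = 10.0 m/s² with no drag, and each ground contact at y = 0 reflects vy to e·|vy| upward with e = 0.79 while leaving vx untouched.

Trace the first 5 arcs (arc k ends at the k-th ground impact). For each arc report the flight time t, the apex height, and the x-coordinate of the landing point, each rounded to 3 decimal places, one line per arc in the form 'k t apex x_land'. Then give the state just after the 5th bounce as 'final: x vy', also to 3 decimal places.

Arc 1: start y=6.890, vy=19.940 → t=4.308, apex=26.770, x_land=29.207, impact vy=-23.139
  bounce: vy ← 0.79·23.139 = 18.280
Arc 2: start y=0.000, vy=18.280 → t=3.656, apex=16.707, x_land=53.995, impact vy=-18.280
  bounce: vy ← 0.79·18.280 = 14.441
Arc 3: start y=0.000, vy=14.441 → t=2.888, apex=10.427, x_land=73.577, impact vy=-14.441
  bounce: vy ← 0.79·14.441 = 11.408
Arc 4: start y=0.000, vy=11.408 → t=2.282, apex=6.507, x_land=89.046, impact vy=-11.408
  bounce: vy ← 0.79·11.408 = 9.013
Arc 5: start y=0.000, vy=9.013 → t=1.803, apex=4.061, x_land=101.267, impact vy=-9.013
  bounce: vy ← 0.79·9.013 = 7.120

1 4.308 26.770 29.207
2 3.656 16.707 53.995
3 2.888 10.427 73.577
4 2.282 6.507 89.046
5 1.803 4.061 101.267
final: 101.267 7.120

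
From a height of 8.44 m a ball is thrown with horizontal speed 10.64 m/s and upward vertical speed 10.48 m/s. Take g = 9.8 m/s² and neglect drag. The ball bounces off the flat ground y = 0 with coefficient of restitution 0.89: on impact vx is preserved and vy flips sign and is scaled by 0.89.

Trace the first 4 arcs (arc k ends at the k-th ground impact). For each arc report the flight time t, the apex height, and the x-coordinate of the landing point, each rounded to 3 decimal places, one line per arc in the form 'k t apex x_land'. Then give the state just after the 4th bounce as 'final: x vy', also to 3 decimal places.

1 2.762 14.044 29.391
2 3.013 11.124 61.454
3 2.682 8.811 89.990
4 2.387 6.979 115.387
final: 115.387 10.409

Arc 1: start y=8.440, vy=10.480 → t=2.762, apex=14.044, x_land=29.391, impact vy=-16.591
  bounce: vy ← 0.89·16.591 = 14.766
Arc 2: start y=0.000, vy=14.766 → t=3.013, apex=11.124, x_land=61.454, impact vy=-14.766
  bounce: vy ← 0.89·14.766 = 13.142
Arc 3: start y=0.000, vy=13.142 → t=2.682, apex=8.811, x_land=89.990, impact vy=-13.142
  bounce: vy ← 0.89·13.142 = 11.696
Arc 4: start y=0.000, vy=11.696 → t=2.387, apex=6.979, x_land=115.387, impact vy=-11.696
  bounce: vy ← 0.89·11.696 = 10.409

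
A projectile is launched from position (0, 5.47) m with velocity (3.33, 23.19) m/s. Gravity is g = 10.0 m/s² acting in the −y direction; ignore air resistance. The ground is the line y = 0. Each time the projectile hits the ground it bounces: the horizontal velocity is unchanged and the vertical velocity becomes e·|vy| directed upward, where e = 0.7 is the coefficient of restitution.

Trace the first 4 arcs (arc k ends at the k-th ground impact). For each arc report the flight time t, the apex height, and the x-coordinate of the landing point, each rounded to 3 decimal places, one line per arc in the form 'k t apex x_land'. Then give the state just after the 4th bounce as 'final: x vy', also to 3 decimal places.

1 4.863 32.359 16.194
2 3.562 15.856 28.054
3 2.493 7.769 36.356
4 1.745 3.807 42.167
final: 42.167 6.108

Arc 1: start y=5.470, vy=23.190 → t=4.863, apex=32.359, x_land=16.194, impact vy=-25.440
  bounce: vy ← 0.7·25.440 = 17.808
Arc 2: start y=0.000, vy=17.808 → t=3.562, apex=15.856, x_land=28.054, impact vy=-17.808
  bounce: vy ← 0.7·17.808 = 12.465
Arc 3: start y=0.000, vy=12.465 → t=2.493, apex=7.769, x_land=36.356, impact vy=-12.465
  bounce: vy ← 0.7·12.465 = 8.726
Arc 4: start y=0.000, vy=8.726 → t=1.745, apex=3.807, x_land=42.167, impact vy=-8.726
  bounce: vy ← 0.7·8.726 = 6.108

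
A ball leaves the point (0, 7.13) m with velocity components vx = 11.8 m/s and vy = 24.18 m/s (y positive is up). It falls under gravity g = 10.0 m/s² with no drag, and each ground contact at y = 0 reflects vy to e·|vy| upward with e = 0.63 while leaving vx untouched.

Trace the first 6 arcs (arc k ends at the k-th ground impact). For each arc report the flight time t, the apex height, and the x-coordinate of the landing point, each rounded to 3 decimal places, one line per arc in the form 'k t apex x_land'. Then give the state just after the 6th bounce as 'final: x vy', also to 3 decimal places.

1 5.115 36.364 60.355
2 3.398 14.433 100.451
3 2.141 5.728 125.711
4 1.349 2.274 141.625
5 0.850 0.902 151.651
6 0.535 0.358 157.967
final: 157.967 1.686

Arc 1: start y=7.130, vy=24.180 → t=5.115, apex=36.364, x_land=60.355, impact vy=-26.968
  bounce: vy ← 0.63·26.968 = 16.990
Arc 2: start y=0.000, vy=16.990 → t=3.398, apex=14.433, x_land=100.451, impact vy=-16.990
  bounce: vy ← 0.63·16.990 = 10.704
Arc 3: start y=0.000, vy=10.704 → t=2.141, apex=5.728, x_land=125.711, impact vy=-10.704
  bounce: vy ← 0.63·10.704 = 6.743
Arc 4: start y=0.000, vy=6.743 → t=1.349, apex=2.274, x_land=141.625, impact vy=-6.743
  bounce: vy ← 0.63·6.743 = 4.248
Arc 5: start y=0.000, vy=4.248 → t=0.850, apex=0.902, x_land=151.651, impact vy=-4.248
  bounce: vy ← 0.63·4.248 = 2.676
Arc 6: start y=0.000, vy=2.676 → t=0.535, apex=0.358, x_land=157.967, impact vy=-2.676
  bounce: vy ← 0.63·2.676 = 1.686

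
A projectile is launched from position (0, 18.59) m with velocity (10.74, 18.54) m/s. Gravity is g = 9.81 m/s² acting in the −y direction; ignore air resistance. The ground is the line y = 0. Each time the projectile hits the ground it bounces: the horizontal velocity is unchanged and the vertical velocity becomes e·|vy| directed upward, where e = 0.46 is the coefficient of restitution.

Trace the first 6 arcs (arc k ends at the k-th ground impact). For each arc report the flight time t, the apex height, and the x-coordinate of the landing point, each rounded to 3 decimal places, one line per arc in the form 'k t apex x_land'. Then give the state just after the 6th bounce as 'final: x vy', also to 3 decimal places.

1 4.603 36.109 49.438
2 2.496 7.641 76.247
3 1.148 1.617 88.579
4 0.528 0.342 94.252
5 0.243 0.072 96.862
6 0.112 0.015 98.062
final: 98.062 0.252

Arc 1: start y=18.590, vy=18.540 → t=4.603, apex=36.109, x_land=49.438, impact vy=-26.617
  bounce: vy ← 0.46·26.617 = 12.244
Arc 2: start y=0.000, vy=12.244 → t=2.496, apex=7.641, x_land=76.247, impact vy=-12.244
  bounce: vy ← 0.46·12.244 = 5.632
Arc 3: start y=0.000, vy=5.632 → t=1.148, apex=1.617, x_land=88.579, impact vy=-5.632
  bounce: vy ← 0.46·5.632 = 2.591
Arc 4: start y=0.000, vy=2.591 → t=0.528, apex=0.342, x_land=94.252, impact vy=-2.591
  bounce: vy ← 0.46·2.591 = 1.192
Arc 5: start y=0.000, vy=1.192 → t=0.243, apex=0.072, x_land=96.862, impact vy=-1.192
  bounce: vy ← 0.46·1.192 = 0.548
Arc 6: start y=0.000, vy=0.548 → t=0.112, apex=0.015, x_land=98.062, impact vy=-0.548
  bounce: vy ← 0.46·0.548 = 0.252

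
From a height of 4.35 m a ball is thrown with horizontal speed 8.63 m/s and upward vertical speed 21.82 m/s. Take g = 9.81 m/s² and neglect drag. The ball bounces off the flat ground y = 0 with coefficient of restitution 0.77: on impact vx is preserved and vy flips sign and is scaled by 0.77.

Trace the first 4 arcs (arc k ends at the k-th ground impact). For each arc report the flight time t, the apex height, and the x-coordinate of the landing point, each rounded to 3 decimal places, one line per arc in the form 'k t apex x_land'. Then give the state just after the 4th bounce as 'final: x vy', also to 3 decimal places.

1 4.640 28.617 40.040
2 3.720 16.967 72.142
3 2.864 10.060 96.860
4 2.205 5.964 115.892
final: 115.892 8.330

Arc 1: start y=4.350, vy=21.820 → t=4.640, apex=28.617, x_land=40.040, impact vy=-23.695
  bounce: vy ← 0.77·23.695 = 18.245
Arc 2: start y=0.000, vy=18.245 → t=3.720, apex=16.967, x_land=72.142, impact vy=-18.245
  bounce: vy ← 0.77·18.245 = 14.049
Arc 3: start y=0.000, vy=14.049 → t=2.864, apex=10.060, x_land=96.860, impact vy=-14.049
  bounce: vy ← 0.77·14.049 = 10.818
Arc 4: start y=0.000, vy=10.818 → t=2.205, apex=5.964, x_land=115.892, impact vy=-10.818
  bounce: vy ← 0.77·10.818 = 8.330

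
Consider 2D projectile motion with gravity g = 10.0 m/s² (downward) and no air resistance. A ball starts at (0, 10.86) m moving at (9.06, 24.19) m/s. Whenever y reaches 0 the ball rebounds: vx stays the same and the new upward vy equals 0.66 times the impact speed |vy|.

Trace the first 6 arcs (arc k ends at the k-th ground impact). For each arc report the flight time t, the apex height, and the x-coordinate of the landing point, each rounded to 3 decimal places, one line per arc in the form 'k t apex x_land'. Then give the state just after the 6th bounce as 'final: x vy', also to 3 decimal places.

1 5.252 40.118 47.579
2 3.739 17.475 81.455
3 2.468 7.612 103.813
4 1.629 3.316 118.569
5 1.075 1.444 128.308
6 0.709 0.629 134.736
final: 134.736 2.341

Arc 1: start y=10.860, vy=24.190 → t=5.252, apex=40.118, x_land=47.579, impact vy=-28.326
  bounce: vy ← 0.66·28.326 = 18.695
Arc 2: start y=0.000, vy=18.695 → t=3.739, apex=17.475, x_land=81.455, impact vy=-18.695
  bounce: vy ← 0.66·18.695 = 12.339
Arc 3: start y=0.000, vy=12.339 → t=2.468, apex=7.612, x_land=103.813, impact vy=-12.339
  bounce: vy ← 0.66·12.339 = 8.144
Arc 4: start y=0.000, vy=8.144 → t=1.629, apex=3.316, x_land=118.569, impact vy=-8.144
  bounce: vy ← 0.66·8.144 = 5.375
Arc 5: start y=0.000, vy=5.375 → t=1.075, apex=1.444, x_land=128.308, impact vy=-5.375
  bounce: vy ← 0.66·5.375 = 3.547
Arc 6: start y=0.000, vy=3.547 → t=0.709, apex=0.629, x_land=134.736, impact vy=-3.547
  bounce: vy ← 0.66·3.547 = 2.341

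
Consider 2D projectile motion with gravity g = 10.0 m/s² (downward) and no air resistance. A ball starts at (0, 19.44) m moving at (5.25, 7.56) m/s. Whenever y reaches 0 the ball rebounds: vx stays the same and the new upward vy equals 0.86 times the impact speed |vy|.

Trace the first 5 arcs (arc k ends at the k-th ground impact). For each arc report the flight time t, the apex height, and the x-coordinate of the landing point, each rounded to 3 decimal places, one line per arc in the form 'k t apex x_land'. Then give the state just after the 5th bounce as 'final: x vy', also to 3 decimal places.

1 2.868 22.298 15.056
2 3.632 16.491 34.125
3 3.124 12.197 50.524
4 2.686 9.021 64.628
5 2.310 6.672 76.757
final: 76.757 9.934

Arc 1: start y=19.440, vy=7.560 → t=2.868, apex=22.298, x_land=15.056, impact vy=-21.118
  bounce: vy ← 0.86·21.118 = 18.161
Arc 2: start y=0.000, vy=18.161 → t=3.632, apex=16.491, x_land=34.125, impact vy=-18.161
  bounce: vy ← 0.86·18.161 = 15.619
Arc 3: start y=0.000, vy=15.619 → t=3.124, apex=12.197, x_land=50.524, impact vy=-15.619
  bounce: vy ← 0.86·15.619 = 13.432
Arc 4: start y=0.000, vy=13.432 → t=2.686, apex=9.021, x_land=64.628, impact vy=-13.432
  bounce: vy ← 0.86·13.432 = 11.552
Arc 5: start y=0.000, vy=11.552 → t=2.310, apex=6.672, x_land=76.757, impact vy=-11.552
  bounce: vy ← 0.86·11.552 = 9.934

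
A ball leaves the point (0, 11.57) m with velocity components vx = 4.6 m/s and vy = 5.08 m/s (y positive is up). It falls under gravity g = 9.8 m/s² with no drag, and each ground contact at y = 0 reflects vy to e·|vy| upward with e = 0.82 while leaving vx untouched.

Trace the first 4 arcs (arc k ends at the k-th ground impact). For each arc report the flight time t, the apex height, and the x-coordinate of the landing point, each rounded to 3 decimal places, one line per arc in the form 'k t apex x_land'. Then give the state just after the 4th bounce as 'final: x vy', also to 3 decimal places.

1 2.140 12.887 9.844
2 2.660 8.665 22.078
3 2.181 5.826 32.110
4 1.788 3.918 40.337
final: 40.337 7.185

Arc 1: start y=11.570, vy=5.080 → t=2.140, apex=12.887, x_land=9.844, impact vy=-15.893
  bounce: vy ← 0.82·15.893 = 13.032
Arc 2: start y=0.000, vy=13.032 → t=2.660, apex=8.665, x_land=22.078, impact vy=-13.032
  bounce: vy ← 0.82·13.032 = 10.686
Arc 3: start y=0.000, vy=10.686 → t=2.181, apex=5.826, x_land=32.110, impact vy=-10.686
  bounce: vy ← 0.82·10.686 = 8.763
Arc 4: start y=0.000, vy=8.763 → t=1.788, apex=3.918, x_land=40.337, impact vy=-8.763
  bounce: vy ← 0.82·8.763 = 7.185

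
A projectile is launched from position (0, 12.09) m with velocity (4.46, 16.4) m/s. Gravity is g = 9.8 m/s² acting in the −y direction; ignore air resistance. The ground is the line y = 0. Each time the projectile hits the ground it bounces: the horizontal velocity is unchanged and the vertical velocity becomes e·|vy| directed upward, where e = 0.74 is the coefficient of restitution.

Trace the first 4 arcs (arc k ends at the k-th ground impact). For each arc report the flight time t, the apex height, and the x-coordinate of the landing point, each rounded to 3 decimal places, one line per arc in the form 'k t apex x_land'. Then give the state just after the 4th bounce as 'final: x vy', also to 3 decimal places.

1 3.969 25.812 17.700
2 3.397 14.135 32.850
3 2.514 7.740 44.061
4 1.860 4.239 52.357
final: 52.357 6.745

Arc 1: start y=12.090, vy=16.400 → t=3.969, apex=25.812, x_land=17.700, impact vy=-22.493
  bounce: vy ← 0.74·22.493 = 16.645
Arc 2: start y=0.000, vy=16.645 → t=3.397, apex=14.135, x_land=32.850, impact vy=-16.645
  bounce: vy ← 0.74·16.645 = 12.317
Arc 3: start y=0.000, vy=12.317 → t=2.514, apex=7.740, x_land=44.061, impact vy=-12.317
  bounce: vy ← 0.74·12.317 = 9.115
Arc 4: start y=0.000, vy=9.115 → t=1.860, apex=4.239, x_land=52.357, impact vy=-9.115
  bounce: vy ← 0.74·9.115 = 6.745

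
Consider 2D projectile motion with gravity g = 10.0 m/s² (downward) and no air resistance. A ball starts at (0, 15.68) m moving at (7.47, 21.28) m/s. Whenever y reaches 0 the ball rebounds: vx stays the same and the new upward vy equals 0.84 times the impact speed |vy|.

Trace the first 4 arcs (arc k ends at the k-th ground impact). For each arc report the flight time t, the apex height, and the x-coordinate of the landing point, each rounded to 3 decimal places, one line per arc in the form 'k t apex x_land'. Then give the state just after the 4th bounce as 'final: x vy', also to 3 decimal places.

Arc 1: start y=15.680, vy=21.280 → t=4.896, apex=38.322, x_land=36.577, impact vy=-27.685
  bounce: vy ← 0.84·27.685 = 23.255
Arc 2: start y=0.000, vy=23.255 → t=4.651, apex=27.040, x_land=71.320, impact vy=-23.255
  bounce: vy ← 0.84·23.255 = 19.534
Arc 3: start y=0.000, vy=19.534 → t=3.907, apex=19.079, x_land=100.504, impact vy=-19.534
  bounce: vy ← 0.84·19.534 = 16.409
Arc 4: start y=0.000, vy=16.409 → t=3.282, apex=13.462, x_land=125.019, impact vy=-16.409
  bounce: vy ← 0.84·16.409 = 13.783

1 4.896 38.322 36.577
2 4.651 27.040 71.320
3 3.907 19.079 100.504
4 3.282 13.462 125.019
final: 125.019 13.783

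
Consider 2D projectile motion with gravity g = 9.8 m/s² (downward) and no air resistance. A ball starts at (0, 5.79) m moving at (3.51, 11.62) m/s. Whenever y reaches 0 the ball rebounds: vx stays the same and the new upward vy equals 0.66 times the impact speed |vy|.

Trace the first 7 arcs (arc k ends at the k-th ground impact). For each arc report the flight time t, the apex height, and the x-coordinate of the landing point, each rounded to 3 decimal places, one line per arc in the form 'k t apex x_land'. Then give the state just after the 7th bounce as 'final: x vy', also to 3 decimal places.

1 2.794 12.679 9.808
2 2.123 5.523 17.261
3 1.401 2.406 22.180
4 0.925 1.048 25.426
5 0.610 0.456 27.569
6 0.403 0.199 28.983
7 0.266 0.087 29.917
final: 29.917 0.860

Arc 1: start y=5.790, vy=11.620 → t=2.794, apex=12.679, x_land=9.808, impact vy=-15.764
  bounce: vy ← 0.66·15.764 = 10.404
Arc 2: start y=0.000, vy=10.404 → t=2.123, apex=5.523, x_land=17.261, impact vy=-10.404
  bounce: vy ← 0.66·10.404 = 6.867
Arc 3: start y=0.000, vy=6.867 → t=1.401, apex=2.406, x_land=22.180, impact vy=-6.867
  bounce: vy ← 0.66·6.867 = 4.532
Arc 4: start y=0.000, vy=4.532 → t=0.925, apex=1.048, x_land=25.426, impact vy=-4.532
  bounce: vy ← 0.66·4.532 = 2.991
Arc 5: start y=0.000, vy=2.991 → t=0.610, apex=0.456, x_land=27.569, impact vy=-2.991
  bounce: vy ← 0.66·2.991 = 1.974
Arc 6: start y=0.000, vy=1.974 → t=0.403, apex=0.199, x_land=28.983, impact vy=-1.974
  bounce: vy ← 0.66·1.974 = 1.303
Arc 7: start y=0.000, vy=1.303 → t=0.266, apex=0.087, x_land=29.917, impact vy=-1.303
  bounce: vy ← 0.66·1.303 = 0.860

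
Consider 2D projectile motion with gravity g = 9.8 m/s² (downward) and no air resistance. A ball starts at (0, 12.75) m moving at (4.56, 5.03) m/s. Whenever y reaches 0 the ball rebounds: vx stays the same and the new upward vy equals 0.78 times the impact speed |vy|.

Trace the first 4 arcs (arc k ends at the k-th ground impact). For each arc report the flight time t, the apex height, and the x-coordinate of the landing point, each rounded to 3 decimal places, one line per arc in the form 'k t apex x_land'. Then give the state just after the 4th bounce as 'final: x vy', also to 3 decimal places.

1 2.206 14.041 10.060
2 2.641 8.542 22.101
3 2.060 5.197 31.494
4 1.607 3.162 38.820
final: 38.820 6.140

Arc 1: start y=12.750, vy=5.030 → t=2.206, apex=14.041, x_land=10.060, impact vy=-16.589
  bounce: vy ← 0.78·16.589 = 12.940
Arc 2: start y=0.000, vy=12.940 → t=2.641, apex=8.542, x_land=22.101, impact vy=-12.940
  bounce: vy ← 0.78·12.940 = 10.093
Arc 3: start y=0.000, vy=10.093 → t=2.060, apex=5.197, x_land=31.494, impact vy=-10.093
  bounce: vy ← 0.78·10.093 = 7.872
Arc 4: start y=0.000, vy=7.872 → t=1.607, apex=3.162, x_land=38.820, impact vy=-7.872
  bounce: vy ← 0.78·7.872 = 6.140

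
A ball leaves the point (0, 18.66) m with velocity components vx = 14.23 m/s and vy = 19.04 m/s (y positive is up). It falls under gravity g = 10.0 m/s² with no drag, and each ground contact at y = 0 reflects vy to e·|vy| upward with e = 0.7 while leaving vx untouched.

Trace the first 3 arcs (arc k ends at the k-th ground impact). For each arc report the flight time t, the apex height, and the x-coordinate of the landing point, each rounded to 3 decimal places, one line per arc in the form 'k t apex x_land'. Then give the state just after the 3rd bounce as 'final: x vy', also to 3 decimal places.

Arc 1: start y=18.660, vy=19.040 → t=4.616, apex=36.786, x_land=65.692, impact vy=-27.124
  bounce: vy ← 0.7·27.124 = 18.987
Arc 2: start y=0.000, vy=18.987 → t=3.797, apex=18.025, x_land=119.728, impact vy=-18.987
  bounce: vy ← 0.7·18.987 = 13.291
Arc 3: start y=0.000, vy=13.291 → t=2.658, apex=8.832, x_land=157.554, impact vy=-13.291
  bounce: vy ← 0.7·13.291 = 9.304

1 4.616 36.786 65.692
2 3.797 18.025 119.728
3 2.658 8.832 157.554
final: 157.554 9.304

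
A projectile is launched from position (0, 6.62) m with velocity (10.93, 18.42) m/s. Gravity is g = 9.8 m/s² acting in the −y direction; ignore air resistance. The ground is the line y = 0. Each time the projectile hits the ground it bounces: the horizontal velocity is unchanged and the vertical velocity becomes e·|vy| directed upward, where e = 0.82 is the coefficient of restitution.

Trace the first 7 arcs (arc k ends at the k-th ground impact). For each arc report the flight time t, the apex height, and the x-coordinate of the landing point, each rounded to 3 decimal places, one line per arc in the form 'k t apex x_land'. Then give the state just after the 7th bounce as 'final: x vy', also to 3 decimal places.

Arc 1: start y=6.620, vy=18.420 → t=4.090, apex=23.931, x_land=44.699, impact vy=-21.658
  bounce: vy ← 0.82·21.658 = 17.759
Arc 2: start y=0.000, vy=17.759 → t=3.624, apex=16.091, x_land=84.313, impact vy=-17.759
  bounce: vy ← 0.82·17.759 = 14.563
Arc 3: start y=0.000, vy=14.563 → t=2.972, apex=10.820, x_land=116.796, impact vy=-14.563
  bounce: vy ← 0.82·14.563 = 11.941
Arc 4: start y=0.000, vy=11.941 → t=2.437, apex=7.275, x_land=143.432, impact vy=-11.941
  bounce: vy ← 0.82·11.941 = 9.792
Arc 5: start y=0.000, vy=9.792 → t=1.998, apex=4.892, x_land=165.274, impact vy=-9.792
  bounce: vy ← 0.82·9.792 = 8.029
Arc 6: start y=0.000, vy=8.029 → t=1.639, apex=3.289, x_land=183.184, impact vy=-8.029
  bounce: vy ← 0.82·8.029 = 6.584
Arc 7: start y=0.000, vy=6.584 → t=1.344, apex=2.212, x_land=197.871, impact vy=-6.584
  bounce: vy ← 0.82·6.584 = 5.399

1 4.090 23.931 44.699
2 3.624 16.091 84.313
3 2.972 10.820 116.796
4 2.437 7.275 143.432
5 1.998 4.892 165.274
6 1.639 3.289 183.184
7 1.344 2.212 197.871
final: 197.871 5.399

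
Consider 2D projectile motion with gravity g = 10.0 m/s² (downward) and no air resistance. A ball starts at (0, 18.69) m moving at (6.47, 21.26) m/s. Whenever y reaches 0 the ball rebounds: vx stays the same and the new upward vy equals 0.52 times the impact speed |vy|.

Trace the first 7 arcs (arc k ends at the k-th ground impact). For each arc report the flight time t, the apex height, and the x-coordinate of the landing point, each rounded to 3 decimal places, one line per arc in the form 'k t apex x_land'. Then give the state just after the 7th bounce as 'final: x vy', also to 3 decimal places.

Arc 1: start y=18.690, vy=21.260 → t=5.000, apex=41.289, x_land=32.348, impact vy=-28.737
  bounce: vy ← 0.52·28.737 = 14.943
Arc 2: start y=0.000, vy=14.943 → t=2.989, apex=11.165, x_land=51.684, impact vy=-14.943
  bounce: vy ← 0.52·14.943 = 7.770
Arc 3: start y=0.000, vy=7.770 → t=1.554, apex=3.019, x_land=61.739, impact vy=-7.770
  bounce: vy ← 0.52·7.770 = 4.041
Arc 4: start y=0.000, vy=4.041 → t=0.808, apex=0.816, x_land=66.967, impact vy=-4.041
  bounce: vy ← 0.52·4.041 = 2.101
Arc 5: start y=0.000, vy=2.101 → t=0.420, apex=0.221, x_land=69.686, impact vy=-2.101
  bounce: vy ← 0.52·2.101 = 1.093
Arc 6: start y=0.000, vy=1.093 → t=0.219, apex=0.060, x_land=71.100, impact vy=-1.093
  bounce: vy ← 0.52·1.093 = 0.568
Arc 7: start y=0.000, vy=0.568 → t=0.114, apex=0.016, x_land=71.835, impact vy=-0.568
  bounce: vy ← 0.52·0.568 = 0.295

1 5.000 41.289 32.348
2 2.989 11.165 51.684
3 1.554 3.019 61.739
4 0.808 0.816 66.967
5 0.420 0.221 69.686
6 0.219 0.060 71.100
7 0.114 0.016 71.835
final: 71.835 0.295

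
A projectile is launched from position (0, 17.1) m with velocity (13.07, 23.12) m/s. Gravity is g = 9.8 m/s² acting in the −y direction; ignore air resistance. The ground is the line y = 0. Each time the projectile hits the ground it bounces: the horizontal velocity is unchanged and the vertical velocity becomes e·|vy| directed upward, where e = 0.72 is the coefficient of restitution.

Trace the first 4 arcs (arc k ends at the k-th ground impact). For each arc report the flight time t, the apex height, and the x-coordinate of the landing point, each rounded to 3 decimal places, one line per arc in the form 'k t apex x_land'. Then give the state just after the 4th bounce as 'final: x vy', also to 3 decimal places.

Arc 1: start y=17.100, vy=23.120 → t=5.368, apex=44.372, x_land=70.165, impact vy=-29.491
  bounce: vy ← 0.72·29.491 = 21.233
Arc 2: start y=0.000, vy=21.233 → t=4.333, apex=23.003, x_land=126.802, impact vy=-21.233
  bounce: vy ← 0.72·21.233 = 15.288
Arc 3: start y=0.000, vy=15.288 → t=3.120, apex=11.925, x_land=167.580, impact vy=-15.288
  bounce: vy ← 0.72·15.288 = 11.007
Arc 4: start y=0.000, vy=11.007 → t=2.246, apex=6.182, x_land=196.940, impact vy=-11.007
  bounce: vy ← 0.72·11.007 = 7.925

1 5.368 44.372 70.165
2 4.333 23.003 126.802
3 3.120 11.925 167.580
4 2.246 6.182 196.940
final: 196.940 7.925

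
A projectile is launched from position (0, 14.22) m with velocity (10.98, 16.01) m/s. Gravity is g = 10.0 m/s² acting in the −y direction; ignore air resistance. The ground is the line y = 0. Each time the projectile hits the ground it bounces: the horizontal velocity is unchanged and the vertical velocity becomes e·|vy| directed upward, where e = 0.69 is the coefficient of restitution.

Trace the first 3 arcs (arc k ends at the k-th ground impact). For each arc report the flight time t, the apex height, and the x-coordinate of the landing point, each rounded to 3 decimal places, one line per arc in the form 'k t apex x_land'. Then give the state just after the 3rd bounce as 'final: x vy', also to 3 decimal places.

1 3.926 27.036 43.111
2 3.209 12.872 78.346
3 2.214 6.128 102.657
final: 102.657 7.639

Arc 1: start y=14.220, vy=16.010 → t=3.926, apex=27.036, x_land=43.111, impact vy=-23.253
  bounce: vy ← 0.69·23.253 = 16.045
Arc 2: start y=0.000, vy=16.045 → t=3.209, apex=12.872, x_land=78.346, impact vy=-16.045
  bounce: vy ← 0.69·16.045 = 11.071
Arc 3: start y=0.000, vy=11.071 → t=2.214, apex=6.128, x_land=102.657, impact vy=-11.071
  bounce: vy ← 0.69·11.071 = 7.639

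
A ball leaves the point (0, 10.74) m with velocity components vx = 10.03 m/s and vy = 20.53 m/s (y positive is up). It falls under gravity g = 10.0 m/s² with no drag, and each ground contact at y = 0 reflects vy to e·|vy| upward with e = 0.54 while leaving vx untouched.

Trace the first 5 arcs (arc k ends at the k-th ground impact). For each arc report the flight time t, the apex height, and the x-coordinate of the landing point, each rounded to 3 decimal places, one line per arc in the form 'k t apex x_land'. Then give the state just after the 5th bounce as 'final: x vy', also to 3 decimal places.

Arc 1: start y=10.740, vy=20.530 → t=4.575, apex=31.814, x_land=45.892, impact vy=-25.225
  bounce: vy ← 0.54·25.225 = 13.621
Arc 2: start y=0.000, vy=13.621 → t=2.724, apex=9.277, x_land=73.216, impact vy=-13.621
  bounce: vy ← 0.54·13.621 = 7.355
Arc 3: start y=0.000, vy=7.355 → t=1.471, apex=2.705, x_land=87.971, impact vy=-7.355
  bounce: vy ← 0.54·7.355 = 3.972
Arc 4: start y=0.000, vy=3.972 → t=0.794, apex=0.789, x_land=95.939, impact vy=-3.972
  bounce: vy ← 0.54·3.972 = 2.145
Arc 5: start y=0.000, vy=2.145 → t=0.429, apex=0.230, x_land=100.242, impact vy=-2.145
  bounce: vy ← 0.54·2.145 = 1.158

1 4.575 31.814 45.892
2 2.724 9.277 73.216
3 1.471 2.705 87.971
4 0.794 0.789 95.939
5 0.429 0.230 100.242
final: 100.242 1.158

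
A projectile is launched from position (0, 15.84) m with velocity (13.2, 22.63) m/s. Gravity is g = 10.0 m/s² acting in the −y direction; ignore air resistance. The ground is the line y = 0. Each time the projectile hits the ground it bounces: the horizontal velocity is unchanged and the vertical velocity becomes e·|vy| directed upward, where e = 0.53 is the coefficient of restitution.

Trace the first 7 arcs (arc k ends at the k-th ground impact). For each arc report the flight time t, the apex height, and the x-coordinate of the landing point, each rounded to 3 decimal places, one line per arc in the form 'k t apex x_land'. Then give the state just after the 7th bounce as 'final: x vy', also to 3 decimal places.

1 5.142 41.446 67.876
2 3.052 11.642 108.160
3 1.617 3.270 129.511
4 0.857 0.919 140.826
5 0.454 0.258 146.824
6 0.241 0.072 150.002
7 0.128 0.020 151.687
final: 151.687 0.338

Arc 1: start y=15.840, vy=22.630 → t=5.142, apex=41.446, x_land=67.876, impact vy=-28.791
  bounce: vy ← 0.53·28.791 = 15.259
Arc 2: start y=0.000, vy=15.259 → t=3.052, apex=11.642, x_land=108.160, impact vy=-15.259
  bounce: vy ← 0.53·15.259 = 8.087
Arc 3: start y=0.000, vy=8.087 → t=1.617, apex=3.270, x_land=129.511, impact vy=-8.087
  bounce: vy ← 0.53·8.087 = 4.286
Arc 4: start y=0.000, vy=4.286 → t=0.857, apex=0.919, x_land=140.826, impact vy=-4.286
  bounce: vy ← 0.53·4.286 = 2.272
Arc 5: start y=0.000, vy=2.272 → t=0.454, apex=0.258, x_land=146.824, impact vy=-2.272
  bounce: vy ← 0.53·2.272 = 1.204
Arc 6: start y=0.000, vy=1.204 → t=0.241, apex=0.072, x_land=150.002, impact vy=-1.204
  bounce: vy ← 0.53·1.204 = 0.638
Arc 7: start y=0.000, vy=0.638 → t=0.128, apex=0.020, x_land=151.687, impact vy=-0.638
  bounce: vy ← 0.53·0.638 = 0.338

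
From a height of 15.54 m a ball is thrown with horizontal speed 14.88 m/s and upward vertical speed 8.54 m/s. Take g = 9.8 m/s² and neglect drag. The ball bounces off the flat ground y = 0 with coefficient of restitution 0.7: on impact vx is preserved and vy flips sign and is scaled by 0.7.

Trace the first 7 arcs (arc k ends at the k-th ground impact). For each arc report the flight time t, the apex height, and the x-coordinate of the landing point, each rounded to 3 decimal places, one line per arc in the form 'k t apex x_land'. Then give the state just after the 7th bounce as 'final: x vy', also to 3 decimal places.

Arc 1: start y=15.540, vy=8.540 → t=2.854, apex=19.261, x_land=42.468, impact vy=-19.430
  bounce: vy ← 0.7·19.430 = 13.601
Arc 2: start y=0.000, vy=13.601 → t=2.776, apex=9.438, x_land=83.770, impact vy=-13.601
  bounce: vy ← 0.7·13.601 = 9.521
Arc 3: start y=0.000, vy=9.521 → t=1.943, apex=4.625, x_land=112.682, impact vy=-9.521
  bounce: vy ← 0.7·9.521 = 6.664
Arc 4: start y=0.000, vy=6.664 → t=1.360, apex=2.266, x_land=132.920, impact vy=-6.664
  bounce: vy ← 0.7·6.664 = 4.665
Arc 5: start y=0.000, vy=4.665 → t=0.952, apex=1.110, x_land=147.087, impact vy=-4.665
  bounce: vy ← 0.7·4.665 = 3.266
Arc 6: start y=0.000, vy=3.266 → t=0.666, apex=0.544, x_land=157.003, impact vy=-3.266
  bounce: vy ← 0.7·3.266 = 2.286
Arc 7: start y=0.000, vy=2.286 → t=0.467, apex=0.267, x_land=163.945, impact vy=-2.286
  bounce: vy ← 0.7·2.286 = 1.600

1 2.854 19.261 42.468
2 2.776 9.438 83.770
3 1.943 4.625 112.682
4 1.360 2.266 132.920
5 0.952 1.110 147.087
6 0.666 0.544 157.003
7 0.467 0.267 163.945
final: 163.945 1.600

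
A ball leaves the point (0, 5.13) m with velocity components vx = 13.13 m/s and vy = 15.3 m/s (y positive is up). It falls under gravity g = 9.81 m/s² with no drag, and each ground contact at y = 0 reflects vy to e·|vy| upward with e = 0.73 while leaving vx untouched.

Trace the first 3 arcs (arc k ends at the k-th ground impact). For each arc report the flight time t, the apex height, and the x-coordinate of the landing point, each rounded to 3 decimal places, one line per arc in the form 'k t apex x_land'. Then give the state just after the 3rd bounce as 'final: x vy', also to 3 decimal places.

1 3.425 17.061 44.966
2 2.723 9.092 80.718
3 1.988 4.845 106.817
final: 106.817 7.117

Arc 1: start y=5.130, vy=15.300 → t=3.425, apex=17.061, x_land=44.966, impact vy=-18.296
  bounce: vy ← 0.73·18.296 = 13.356
Arc 2: start y=0.000, vy=13.356 → t=2.723, apex=9.092, x_land=80.718, impact vy=-13.356
  bounce: vy ← 0.73·13.356 = 9.750
Arc 3: start y=0.000, vy=9.750 → t=1.988, apex=4.845, x_land=106.817, impact vy=-9.750
  bounce: vy ← 0.73·9.750 = 7.117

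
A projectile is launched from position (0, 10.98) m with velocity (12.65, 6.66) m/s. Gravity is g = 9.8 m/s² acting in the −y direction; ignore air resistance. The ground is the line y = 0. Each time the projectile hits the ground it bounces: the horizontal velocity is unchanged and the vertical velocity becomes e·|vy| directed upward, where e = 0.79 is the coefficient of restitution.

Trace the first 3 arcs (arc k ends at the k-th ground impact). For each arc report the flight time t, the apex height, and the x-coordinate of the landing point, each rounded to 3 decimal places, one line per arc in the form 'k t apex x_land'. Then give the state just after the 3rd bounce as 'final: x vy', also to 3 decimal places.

1 2.324 13.243 29.393
2 2.597 8.265 62.251
3 2.052 5.158 88.209
final: 88.209 7.943

Arc 1: start y=10.980, vy=6.660 → t=2.324, apex=13.243, x_land=29.393, impact vy=-16.111
  bounce: vy ← 0.79·16.111 = 12.728
Arc 2: start y=0.000, vy=12.728 → t=2.597, apex=8.265, x_land=62.251, impact vy=-12.728
  bounce: vy ← 0.79·12.728 = 10.055
Arc 3: start y=0.000, vy=10.055 → t=2.052, apex=5.158, x_land=88.209, impact vy=-10.055
  bounce: vy ← 0.79·10.055 = 7.943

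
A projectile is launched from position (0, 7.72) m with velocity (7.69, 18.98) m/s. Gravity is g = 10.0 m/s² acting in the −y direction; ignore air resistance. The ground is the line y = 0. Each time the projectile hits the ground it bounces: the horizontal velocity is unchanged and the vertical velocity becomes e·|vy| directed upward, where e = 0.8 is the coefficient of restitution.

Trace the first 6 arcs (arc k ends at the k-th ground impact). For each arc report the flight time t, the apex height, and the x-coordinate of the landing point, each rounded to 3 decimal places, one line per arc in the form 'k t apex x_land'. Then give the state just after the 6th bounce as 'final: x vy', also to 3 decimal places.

1 4.167 25.732 32.041
2 3.630 16.468 59.953
3 2.904 10.540 82.283
4 2.323 6.745 100.147
5 1.858 4.317 114.439
6 1.487 2.763 125.871
final: 125.871 5.947

Arc 1: start y=7.720, vy=18.980 → t=4.167, apex=25.732, x_land=32.041, impact vy=-22.686
  bounce: vy ← 0.8·22.686 = 18.149
Arc 2: start y=0.000, vy=18.149 → t=3.630, apex=16.468, x_land=59.953, impact vy=-18.149
  bounce: vy ← 0.8·18.149 = 14.519
Arc 3: start y=0.000, vy=14.519 → t=2.904, apex=10.540, x_land=82.283, impact vy=-14.519
  bounce: vy ← 0.8·14.519 = 11.615
Arc 4: start y=0.000, vy=11.615 → t=2.323, apex=6.745, x_land=100.147, impact vy=-11.615
  bounce: vy ← 0.8·11.615 = 9.292
Arc 5: start y=0.000, vy=9.292 → t=1.858, apex=4.317, x_land=114.439, impact vy=-9.292
  bounce: vy ← 0.8·9.292 = 7.434
Arc 6: start y=0.000, vy=7.434 → t=1.487, apex=2.763, x_land=125.871, impact vy=-7.434
  bounce: vy ← 0.8·7.434 = 5.947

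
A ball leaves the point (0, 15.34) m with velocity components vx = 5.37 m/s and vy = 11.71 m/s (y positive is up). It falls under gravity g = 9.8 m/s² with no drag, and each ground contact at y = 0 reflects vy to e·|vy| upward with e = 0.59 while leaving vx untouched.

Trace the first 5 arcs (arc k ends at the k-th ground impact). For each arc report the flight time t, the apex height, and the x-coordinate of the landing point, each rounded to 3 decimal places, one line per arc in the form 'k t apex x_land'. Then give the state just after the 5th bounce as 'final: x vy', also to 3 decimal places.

1 3.330 22.336 17.882
2 2.519 7.775 31.411
3 1.486 2.707 39.393
4 0.877 0.942 44.102
5 0.517 0.328 46.881
final: 46.881 1.496

Arc 1: start y=15.340, vy=11.710 → t=3.330, apex=22.336, x_land=17.882, impact vy=-20.923
  bounce: vy ← 0.59·20.923 = 12.345
Arc 2: start y=0.000, vy=12.345 → t=2.519, apex=7.775, x_land=31.411, impact vy=-12.345
  bounce: vy ← 0.59·12.345 = 7.283
Arc 3: start y=0.000, vy=7.283 → t=1.486, apex=2.707, x_land=39.393, impact vy=-7.283
  bounce: vy ← 0.59·7.283 = 4.297
Arc 4: start y=0.000, vy=4.297 → t=0.877, apex=0.942, x_land=44.102, impact vy=-4.297
  bounce: vy ← 0.59·4.297 = 2.535
Arc 5: start y=0.000, vy=2.535 → t=0.517, apex=0.328, x_land=46.881, impact vy=-2.535
  bounce: vy ← 0.59·2.535 = 1.496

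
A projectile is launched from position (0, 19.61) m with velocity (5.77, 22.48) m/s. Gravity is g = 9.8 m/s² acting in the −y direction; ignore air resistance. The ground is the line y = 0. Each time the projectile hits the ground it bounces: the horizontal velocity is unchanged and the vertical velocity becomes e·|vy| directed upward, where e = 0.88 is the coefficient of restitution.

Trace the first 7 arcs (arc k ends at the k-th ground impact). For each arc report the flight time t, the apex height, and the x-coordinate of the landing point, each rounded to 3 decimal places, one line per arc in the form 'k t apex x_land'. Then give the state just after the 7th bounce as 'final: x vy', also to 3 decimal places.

1 5.338 45.393 30.798
2 5.357 35.152 61.707
3 4.714 27.222 88.907
4 4.148 21.081 112.843
5 3.651 16.325 133.906
6 3.212 12.642 152.442
7 2.827 9.790 168.754
final: 168.754 12.190

Arc 1: start y=19.610, vy=22.480 → t=5.338, apex=45.393, x_land=30.798, impact vy=-29.828
  bounce: vy ← 0.88·29.828 = 26.249
Arc 2: start y=0.000, vy=26.249 → t=5.357, apex=35.152, x_land=61.707, impact vy=-26.249
  bounce: vy ← 0.88·26.249 = 23.099
Arc 3: start y=0.000, vy=23.099 → t=4.714, apex=27.222, x_land=88.907, impact vy=-23.099
  bounce: vy ← 0.88·23.099 = 20.327
Arc 4: start y=0.000, vy=20.327 → t=4.148, apex=21.081, x_land=112.843, impact vy=-20.327
  bounce: vy ← 0.88·20.327 = 17.888
Arc 5: start y=0.000, vy=17.888 → t=3.651, apex=16.325, x_land=133.906, impact vy=-17.888
  bounce: vy ← 0.88·17.888 = 15.741
Arc 6: start y=0.000, vy=15.741 → t=3.212, apex=12.642, x_land=152.442, impact vy=-15.741
  bounce: vy ← 0.88·15.741 = 13.852
Arc 7: start y=0.000, vy=13.852 → t=2.827, apex=9.790, x_land=168.754, impact vy=-13.852
  bounce: vy ← 0.88·13.852 = 12.190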